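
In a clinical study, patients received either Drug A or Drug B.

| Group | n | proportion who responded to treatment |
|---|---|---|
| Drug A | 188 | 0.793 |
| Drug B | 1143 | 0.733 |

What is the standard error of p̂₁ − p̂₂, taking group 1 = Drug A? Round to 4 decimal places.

0.0323

SE₁ = √(p̂₁(1−p̂₁)/n₁) = √(0.7930·0.2070/188) = 0.02955; SE₂ = √(0.7330·0.2670/1143) = 0.01309.
Independent samples: SE of the difference = √(SE₁² + SE₂²) = √(0.0008732025 + 0.0001713481) = 0.03232.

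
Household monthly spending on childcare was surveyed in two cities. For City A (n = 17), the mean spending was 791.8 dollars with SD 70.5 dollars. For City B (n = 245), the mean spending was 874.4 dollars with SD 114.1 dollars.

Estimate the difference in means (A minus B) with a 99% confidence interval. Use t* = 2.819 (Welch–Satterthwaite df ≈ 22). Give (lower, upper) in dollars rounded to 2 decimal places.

(-135.00, -30.20)

SE₁ = s₁/√n₁ = 70.5/√17 = 17.0988; SE₂ = 114.1/√245 = 7.2896.
Independent samples, unequal variances: SE_diff = √(SE₁² + SE₂²) = √(292.36896144 + 53.13826816) = 18.5878.
t* = 2.819, so margin of error = 2.819 × 18.5878 = 52.3990.
Difference in means = 791.8 − 874.4 = -82.6000.
-82.6000 ± 52.3990 → (-135.00, -30.20).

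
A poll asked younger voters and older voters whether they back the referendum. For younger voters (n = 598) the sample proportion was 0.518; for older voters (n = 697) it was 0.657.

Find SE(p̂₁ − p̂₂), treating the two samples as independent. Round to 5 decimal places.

0.02722

Each SE is √(p̂(1−p̂)/n): √(0.5180·0.4820/598) = 0.02043 and √(0.6570·0.3430/697) = 0.01798.
SE(p̂₁ − p̂₂) = √(SE₁² + SE₂²) = √(0.0004173849 + 0.0003232804) = 0.02722, since the two samples are independent.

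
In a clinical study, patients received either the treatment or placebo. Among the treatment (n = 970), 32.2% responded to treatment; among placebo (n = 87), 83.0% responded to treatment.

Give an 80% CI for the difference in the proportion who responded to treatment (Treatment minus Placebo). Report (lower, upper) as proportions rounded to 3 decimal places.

(-0.563, -0.453)

Each SE is √(p̂(1−p̂)/n): √(0.3220·0.6780/970) = 0.01500 and √(0.8300·0.1700/87) = 0.04027.
SE(p̂₁ − p̂₂) = √(SE₁² + SE₂²) = √(0.000225 + 0.0016216729) = 0.04297, since the two samples are independent.
At 80% confidence z* = 1.282; margin = 1.282 × 0.04297 = 0.05509.
The difference is 0.3220 − 0.8300 = -0.5080, so the interval is -0.5080 ± 0.05509 = (-0.563, -0.453).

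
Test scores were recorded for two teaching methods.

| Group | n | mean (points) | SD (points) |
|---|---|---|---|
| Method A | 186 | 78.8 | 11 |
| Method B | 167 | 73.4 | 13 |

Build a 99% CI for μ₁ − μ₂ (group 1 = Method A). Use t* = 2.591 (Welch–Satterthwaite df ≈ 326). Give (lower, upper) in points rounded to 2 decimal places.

Standard errors of each mean: 11/√186 = 0.8066 and 13/√167 = 1.0060.
SE(x̄₁ − x̄₂) = √(0.8066² + 1.0060²) = 1.2894 for independent samples with unequal variances.
With t* = 2.591, the margin is 2.591 × 1.2894 = 3.3408.
x̄₁ − x̄₂ = 78.8 − 73.4 = 5.4000; the interval is 5.4000 ± 3.3408 = (2.06, 8.74).

(2.06, 8.74)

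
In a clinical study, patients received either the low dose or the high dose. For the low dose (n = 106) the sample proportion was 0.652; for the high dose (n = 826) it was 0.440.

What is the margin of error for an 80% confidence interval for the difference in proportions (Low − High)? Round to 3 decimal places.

SE₁ = √(p̂₁(1−p̂₁)/n₁) = √(0.6520·0.3480/106) = 0.04627; SE₂ = √(0.4400·0.5600/826) = 0.01727.
Independent samples: SE of the difference = √(SE₁² + SE₂²) = √(0.0021409129 + 0.0002982529) = 0.04939.
z* for 80% confidence is 1.282, so the margin of error is 1.282 × 0.04939 = 0.06332.

0.063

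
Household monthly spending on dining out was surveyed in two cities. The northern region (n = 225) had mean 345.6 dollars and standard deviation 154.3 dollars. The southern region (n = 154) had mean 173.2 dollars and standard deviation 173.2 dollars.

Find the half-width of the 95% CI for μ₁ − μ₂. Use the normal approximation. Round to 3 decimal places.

33.983

SE₁ = s₁/√n₁ = 154.3/√225 = 10.2867; SE₂ = 173.2/√154 = 13.9569.
Independent samples, unequal variances: SE_diff = √(SE₁² + SE₂²) = √(105.81619689 + 194.79505761) = 17.3381.
z* = 1.960, so margin of error = 1.960 × 17.3381 = 33.9827.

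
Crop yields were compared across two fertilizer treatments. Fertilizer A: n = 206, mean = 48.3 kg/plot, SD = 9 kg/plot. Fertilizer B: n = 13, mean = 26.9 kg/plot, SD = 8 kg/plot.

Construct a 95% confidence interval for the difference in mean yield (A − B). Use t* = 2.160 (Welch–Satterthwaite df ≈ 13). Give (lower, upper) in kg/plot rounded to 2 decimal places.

(16.42, 26.38)

Standard errors of each mean: 9/√206 = 0.6271 and 8/√13 = 2.2188.
SE(x̄₁ − x̄₂) = √(0.6271² + 2.2188²) = 2.3057 for independent samples with unequal variances.
With t* = 2.160, the margin is 2.160 × 2.3057 = 4.9803.
x̄₁ − x̄₂ = 48.3 − 26.9 = 21.4000; the interval is 21.4000 ± 4.9803 = (16.42, 26.38).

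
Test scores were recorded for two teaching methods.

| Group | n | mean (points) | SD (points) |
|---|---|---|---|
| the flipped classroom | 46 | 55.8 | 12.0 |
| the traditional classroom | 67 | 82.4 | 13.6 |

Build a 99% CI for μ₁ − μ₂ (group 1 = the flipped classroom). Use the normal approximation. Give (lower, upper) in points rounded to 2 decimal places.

SE₁ = s₁/√n₁ = 12.0/√46 = 1.7693; SE₂ = 13.6/√67 = 1.6615.
Independent samples, unequal variances: SE_diff = √(SE₁² + SE₂²) = √(3.13042249 + 2.76058225) = 2.4271.
z* = 2.576, so margin of error = 2.576 × 2.4271 = 6.2522.
Difference in means = 55.8 − 82.4 = -26.6000.
-26.6000 ± 6.2522 → (-32.85, -20.35).

(-32.85, -20.35)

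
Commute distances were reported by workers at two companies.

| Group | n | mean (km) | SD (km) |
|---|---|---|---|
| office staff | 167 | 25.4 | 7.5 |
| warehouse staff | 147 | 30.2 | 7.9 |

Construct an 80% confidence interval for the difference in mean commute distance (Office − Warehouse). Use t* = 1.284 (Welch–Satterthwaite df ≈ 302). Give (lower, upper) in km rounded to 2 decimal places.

SE₁ = s₁/√n₁ = 7.5/√167 = 0.5804; SE₂ = 7.9/√147 = 0.6516.
Independent samples, unequal variances: SE_diff = √(SE₁² + SE₂²) = √(0.33686416 + 0.42458256) = 0.8726.
t* = 1.284, so margin of error = 1.284 × 0.8726 = 1.1204.
Difference in means = 25.4 − 30.2 = -4.8000.
-4.8000 ± 1.1204 → (-5.92, -3.68).

(-5.92, -3.68)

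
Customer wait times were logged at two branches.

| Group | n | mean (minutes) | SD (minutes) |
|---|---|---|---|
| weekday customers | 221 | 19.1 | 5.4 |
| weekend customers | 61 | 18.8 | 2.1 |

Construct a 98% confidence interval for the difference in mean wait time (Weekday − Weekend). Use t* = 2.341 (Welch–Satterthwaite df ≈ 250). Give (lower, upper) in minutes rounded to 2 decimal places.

SE₁ = s₁/√n₁ = 5.4/√221 = 0.3632; SE₂ = 2.1/√61 = 0.2689.
Independent samples, unequal variances: SE_diff = √(SE₁² + SE₂²) = √(0.13191424 + 0.07230721) = 0.4519.
t* = 2.341, so margin of error = 2.341 × 0.4519 = 1.0579.
Difference in means = 19.1 − 18.8 = 0.3000.
0.3000 ± 1.0579 → (-0.76, 1.36).

(-0.76, 1.36)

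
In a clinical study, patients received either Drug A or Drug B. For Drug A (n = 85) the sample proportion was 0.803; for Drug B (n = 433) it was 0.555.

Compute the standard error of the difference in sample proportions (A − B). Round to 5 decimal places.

SE₁ = √(p̂₁(1−p̂₁)/n₁) = √(0.8030·0.1970/85) = 0.04314; SE₂ = √(0.5550·0.4450/433) = 0.02388.
Independent samples: SE of the difference = √(SE₁² + SE₂²) = √(0.0018610596 + 0.0005702544) = 0.04931.

0.04931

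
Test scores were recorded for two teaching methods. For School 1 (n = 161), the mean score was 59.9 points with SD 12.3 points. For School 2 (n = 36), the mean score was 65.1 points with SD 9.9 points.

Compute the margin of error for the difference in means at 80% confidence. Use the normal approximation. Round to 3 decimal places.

2.453

Per-group SEs: s₁/√n₁ = 12.3/√161 = 0.9694, s₂/√n₂ = 9.9/√36 = 1.6500.
Unpooled SE of the difference: √(0.93973636 + 2.7225) = 1.9137.
Margin of error = z* · SE = 1.282 × 1.9137 = 2.4534.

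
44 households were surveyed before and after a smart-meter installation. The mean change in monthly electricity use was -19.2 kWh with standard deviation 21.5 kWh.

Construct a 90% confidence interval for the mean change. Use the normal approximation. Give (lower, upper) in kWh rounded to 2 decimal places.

(-24.53, -13.87)

Paired design: SE = s_d/√n = 21.5/√44 = 3.2412.
z* = 1.645; margin of error = 1.645 × 3.2412 = 5.3318.
-19.2 ± 5.3318 → (-24.53, -13.87).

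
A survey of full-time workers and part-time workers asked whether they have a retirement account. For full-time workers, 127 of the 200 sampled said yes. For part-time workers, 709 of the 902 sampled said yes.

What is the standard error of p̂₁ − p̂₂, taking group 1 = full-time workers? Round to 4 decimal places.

0.0367

p̂₁ = 127/200 = 0.6350 and p̂₂ = 709/902 = 0.7860.
SE₁ = √(p̂₁(1−p̂₁)/n₁) = √(0.6350·0.3650/200) = 0.03404; SE₂ = √(0.7860·0.2140/902) = 0.01366.
Independent samples: SE of the difference = √(SE₁² + SE₂²) = √(0.0011587216 + 0.0001865956) = 0.03668.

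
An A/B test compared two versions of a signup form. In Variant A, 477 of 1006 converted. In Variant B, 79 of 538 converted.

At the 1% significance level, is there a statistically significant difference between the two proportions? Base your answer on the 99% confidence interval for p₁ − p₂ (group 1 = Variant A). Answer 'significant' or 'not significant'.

significant

First, p̂₁ = 477/1006 = 0.4742; p̂₂ = 79/538 = 0.1468.
The two standard errors are √(0.4742×0.5258/1006) = 0.01574 and √(0.1468×0.8532/538) = 0.01526.
Because the samples are independent, SE_diff = √(0.01574² + 0.01526²) = 0.02192.
Using z* = 2.576 for 99%, ME = 2.576 × 0.02192 = 0.05647.
p̂₁ − p̂₂ = 0.3274; interval 0.3274 ± 0.05647 gives (0.27093, 0.38387).
The interval (0.27093, 0.38387) does not contain 0, so the difference is significant.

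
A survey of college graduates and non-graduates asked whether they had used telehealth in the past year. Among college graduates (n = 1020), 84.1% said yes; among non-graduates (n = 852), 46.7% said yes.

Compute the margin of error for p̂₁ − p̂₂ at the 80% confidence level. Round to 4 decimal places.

0.0264

Each SE is √(p̂(1−p̂)/n): √(0.8410·0.1590/1020) = 0.01145 and √(0.4670·0.5330/852) = 0.01709.
SE(p̂₁ − p̂₂) = √(SE₁² + SE₂²) = √(0.0001311025 + 0.0002920681) = 0.02057, since the two samples are independent.
At 80% confidence z* = 1.282; margin = 1.282 × 0.02057 = 0.02637.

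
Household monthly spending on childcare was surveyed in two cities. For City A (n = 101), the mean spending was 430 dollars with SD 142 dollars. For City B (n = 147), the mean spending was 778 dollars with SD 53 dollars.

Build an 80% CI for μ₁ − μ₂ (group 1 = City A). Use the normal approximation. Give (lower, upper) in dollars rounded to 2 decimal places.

(-366.96, -329.04)

Per-group SEs: s₁/√n₁ = 142/√101 = 14.1295, s₂/√n₂ = 53/√147 = 4.3714.
Unpooled SE of the difference: √(199.64277025 + 19.10913796) = 14.7903.
Margin of error = z* · SE = 1.282 × 14.7903 = 18.9612.
x̄₁ − x̄₂ = 430 − 778 = -348.0000.
CI: -348.0000 ± 18.9612 = (-366.96, -329.04).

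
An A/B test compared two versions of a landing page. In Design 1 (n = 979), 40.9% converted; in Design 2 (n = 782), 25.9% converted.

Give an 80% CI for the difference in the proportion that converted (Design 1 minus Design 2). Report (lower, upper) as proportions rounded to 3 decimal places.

SE₁ = √(p̂₁(1−p̂₁)/n₁) = √(0.4090·0.5910/979) = 0.01571; SE₂ = √(0.2590·0.7410/782) = 0.01567.
Independent samples: SE of the difference = √(SE₁² + SE₂²) = √(0.0002468041 + 0.0002455489) = 0.02219.
z* for 80% confidence is 1.282, so the margin of error is 1.282 × 0.02219 = 0.02845.
Point estimate p̂₁ − p̂₂ = 0.4090 − 0.2590 = 0.1500.
0.1500 ± 0.02845 → (0.122, 0.178).

(0.122, 0.178)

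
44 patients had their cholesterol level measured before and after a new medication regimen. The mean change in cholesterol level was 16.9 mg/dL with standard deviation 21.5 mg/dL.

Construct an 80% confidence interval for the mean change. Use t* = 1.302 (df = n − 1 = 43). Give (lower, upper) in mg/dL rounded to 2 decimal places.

This is a matched-pairs design, so SE = s_d/√n = 21.5/√44 = 3.2412.
Margin = 1.302 × 3.2412 = 4.2200; the interval is 16.9 ± 4.2200 = (12.68, 21.12).

(12.68, 21.12)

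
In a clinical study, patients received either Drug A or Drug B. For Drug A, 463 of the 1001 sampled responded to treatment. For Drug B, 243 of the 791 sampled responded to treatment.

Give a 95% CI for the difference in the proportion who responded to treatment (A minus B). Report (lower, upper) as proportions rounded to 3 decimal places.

First, p̂₁ = 463/1001 = 0.4625; p̂₂ = 243/791 = 0.3072.
The two standard errors are √(0.4625×0.5375/1001) = 0.01576 and √(0.3072×0.6928/791) = 0.01640.
Because the samples are independent, SE_diff = √(0.01576² + 0.01640²) = 0.02275.
Using z* = 1.960 for 95%, ME = 1.960 × 0.02275 = 0.04459.
p̂₁ − p̂₂ = 0.1553; interval 0.1553 ± 0.04459 gives (0.111, 0.200).

(0.111, 0.200)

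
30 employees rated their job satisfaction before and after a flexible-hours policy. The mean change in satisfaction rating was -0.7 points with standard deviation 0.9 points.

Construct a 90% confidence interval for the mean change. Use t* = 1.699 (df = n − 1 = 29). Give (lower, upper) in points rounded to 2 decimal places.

This is a matched-pairs design, so SE = s_d/√n = 0.9/√30 = 0.1643.
Margin = 1.699 × 0.1643 = 0.2791; the interval is -0.7 ± 0.2791 = (-0.98, -0.42).

(-0.98, -0.42)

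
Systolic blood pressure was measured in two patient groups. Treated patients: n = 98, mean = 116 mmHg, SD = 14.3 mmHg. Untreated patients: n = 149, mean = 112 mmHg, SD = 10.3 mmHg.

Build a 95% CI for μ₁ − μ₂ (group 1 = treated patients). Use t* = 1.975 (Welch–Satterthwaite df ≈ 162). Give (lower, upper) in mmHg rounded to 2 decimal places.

Per-group SEs: s₁/√n₁ = 14.3/√98 = 1.4445, s₂/√n₂ = 10.3/√149 = 0.8438.
Unpooled SE of the difference: √(2.08658025 + 0.71199844) = 1.6729.
Margin of error = t* · SE = 1.975 × 1.6729 = 3.3040.
x̄₁ − x̄₂ = 116 − 112 = 4.0000.
CI: 4.0000 ± 3.3040 = (0.70, 7.30).

(0.70, 7.30)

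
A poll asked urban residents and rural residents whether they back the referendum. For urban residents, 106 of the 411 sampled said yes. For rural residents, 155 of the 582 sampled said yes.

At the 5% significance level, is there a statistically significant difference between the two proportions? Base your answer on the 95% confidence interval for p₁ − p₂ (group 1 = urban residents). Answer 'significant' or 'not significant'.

First, p̂₁ = 106/411 = 0.2579; p̂₂ = 155/582 = 0.2663.
The two standard errors are √(0.2579×0.7421/411) = 0.02158 and √(0.2663×0.7337/582) = 0.01832.
Because the samples are independent, SE_diff = √(0.02158² + 0.01832²) = 0.02831.
Using z* = 1.960 for 95%, ME = 1.960 × 0.02831 = 0.05549.
p̂₁ − p̂₂ = -0.0084; interval -0.0084 ± 0.05549 gives (-0.06389, 0.04709).
The interval (-0.06389, 0.04709) contains 0, so the difference is not significant.

not significant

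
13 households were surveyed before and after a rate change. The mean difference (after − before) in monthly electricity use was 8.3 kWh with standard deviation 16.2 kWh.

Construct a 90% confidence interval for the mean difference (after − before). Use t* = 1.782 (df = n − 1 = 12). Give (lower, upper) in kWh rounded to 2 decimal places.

(0.29, 16.31)

Paired design: SE = s_d/√n = 16.2/√13 = 4.4931.
t* = 1.782; margin of error = 1.782 × 4.4931 = 8.0067.
8.3 ± 8.0067 → (0.29, 16.31).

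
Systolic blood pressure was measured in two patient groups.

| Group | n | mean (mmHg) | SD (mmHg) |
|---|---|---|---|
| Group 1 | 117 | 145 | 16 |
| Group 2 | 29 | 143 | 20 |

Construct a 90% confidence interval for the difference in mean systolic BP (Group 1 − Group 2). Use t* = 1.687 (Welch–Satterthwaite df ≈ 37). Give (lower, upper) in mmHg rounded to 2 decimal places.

(-4.74, 8.74)

Standard errors of each mean: 16/√117 = 1.4792 and 20/√29 = 3.7139.
SE(x̄₁ − x̄₂) = √(1.4792² + 3.7139²) = 3.9976 for independent samples with unequal variances.
With t* = 1.687, the margin is 1.687 × 3.9976 = 6.7440.
x̄₁ − x̄₂ = 145 − 143 = 2.0000; the interval is 2.0000 ± 6.7440 = (-4.74, 8.74).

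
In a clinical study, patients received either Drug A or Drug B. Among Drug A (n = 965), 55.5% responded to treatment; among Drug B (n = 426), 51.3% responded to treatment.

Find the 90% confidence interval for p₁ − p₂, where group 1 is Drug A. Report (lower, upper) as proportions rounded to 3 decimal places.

(-0.006, 0.090)

SE₁ = √(p̂₁(1−p̂₁)/n₁) = √(0.5550·0.4450/965) = 0.01600; SE₂ = √(0.5130·0.4870/426) = 0.02422.
Independent samples: SE of the difference = √(SE₁² + SE₂²) = √(0.000256 + 0.0005866084) = 0.02903.
z* for 90% confidence is 1.645, so the margin of error is 1.645 × 0.02903 = 0.04775.
Point estimate p̂₁ − p̂₂ = 0.5550 − 0.5130 = 0.0420.
0.0420 ± 0.04775 → (-0.006, 0.090).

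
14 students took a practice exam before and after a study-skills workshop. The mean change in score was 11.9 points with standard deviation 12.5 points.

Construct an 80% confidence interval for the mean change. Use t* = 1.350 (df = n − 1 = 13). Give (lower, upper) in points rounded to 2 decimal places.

(7.39, 16.41)

This is a matched-pairs design, so SE = s_d/√n = 12.5/√14 = 3.3408.
Margin = 1.350 × 3.3408 = 4.5101; the interval is 11.9 ± 4.5101 = (7.39, 16.41).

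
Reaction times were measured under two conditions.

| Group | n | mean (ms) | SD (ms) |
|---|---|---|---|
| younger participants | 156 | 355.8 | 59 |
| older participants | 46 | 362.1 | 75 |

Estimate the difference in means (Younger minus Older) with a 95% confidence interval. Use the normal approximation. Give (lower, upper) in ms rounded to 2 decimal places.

SE₁ = s₁/√n₁ = 59/√156 = 4.7238; SE₂ = 75/√46 = 11.0581.
Independent samples, unequal variances: SE_diff = √(SE₁² + SE₂²) = √(22.31428644 + 122.28157561) = 12.0248.
z* = 1.960, so margin of error = 1.960 × 12.0248 = 23.5686.
Difference in means = 355.8 − 362.1 = -6.3000.
-6.3000 ± 23.5686 → (-29.87, 17.27).

(-29.87, 17.27)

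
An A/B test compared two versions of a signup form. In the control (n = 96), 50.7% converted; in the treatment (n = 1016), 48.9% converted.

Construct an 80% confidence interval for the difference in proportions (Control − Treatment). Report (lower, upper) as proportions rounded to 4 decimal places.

SE₁ = √(p̂₁(1−p̂₁)/n₁) = √(0.5070·0.4930/96) = 0.05103; SE₂ = √(0.4890·0.5110/1016) = 0.01568.
Independent samples: SE of the difference = √(SE₁² + SE₂²) = √(0.0026040609 + 0.0002458624) = 0.05338.
z* for 80% confidence is 1.282, so the margin of error is 1.282 × 0.05338 = 0.06843.
Point estimate p̂₁ − p̂₂ = 0.5070 − 0.4890 = 0.0180.
0.0180 ± 0.06843 → (-0.0504, 0.0864).

(-0.0504, 0.0864)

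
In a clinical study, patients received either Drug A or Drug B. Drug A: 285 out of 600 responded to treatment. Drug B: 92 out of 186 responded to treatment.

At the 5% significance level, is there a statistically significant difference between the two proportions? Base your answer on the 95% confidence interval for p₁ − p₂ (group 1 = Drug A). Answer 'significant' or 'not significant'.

First, p̂₁ = 285/600 = 0.4750; p̂₂ = 92/186 = 0.4946.
The two standard errors are √(0.4750×0.5250/600) = 0.02039 and √(0.4946×0.5054/186) = 0.03666.
Because the samples are independent, SE_diff = √(0.02039² + 0.03666²) = 0.04195.
Using z* = 1.960 for 95%, ME = 1.960 × 0.04195 = 0.08222.
p̂₁ − p̂₂ = -0.0196; interval -0.0196 ± 0.08222 gives (-0.10182, 0.06262).
The interval (-0.10182, 0.06262) contains 0, so the difference is not significant.

not significant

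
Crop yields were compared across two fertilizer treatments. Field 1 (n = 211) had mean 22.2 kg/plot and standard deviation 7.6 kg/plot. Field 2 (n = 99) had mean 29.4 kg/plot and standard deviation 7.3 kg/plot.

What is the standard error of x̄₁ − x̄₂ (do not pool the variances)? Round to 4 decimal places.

0.9011

SE₁ = s₁/√n₁ = 7.6/√211 = 0.5232; SE₂ = 7.3/√99 = 0.7337.
Independent samples, unequal variances: SE_diff = √(SE₁² + SE₂²) = √(0.27373824 + 0.53831569) = 0.9011.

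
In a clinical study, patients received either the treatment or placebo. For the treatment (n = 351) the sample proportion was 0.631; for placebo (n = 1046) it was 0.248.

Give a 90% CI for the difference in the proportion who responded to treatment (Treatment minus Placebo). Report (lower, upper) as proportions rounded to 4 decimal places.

(0.3353, 0.4307)

SE₁ = √(p̂₁(1−p̂₁)/n₁) = √(0.6310·0.3690/351) = 0.02576; SE₂ = √(0.2480·0.7520/1046) = 0.01335.
Independent samples: SE of the difference = √(SE₁² + SE₂²) = √(0.0006635776 + 0.0001782225) = 0.02901.
z* for 90% confidence is 1.645, so the margin of error is 1.645 × 0.02901 = 0.04772.
Point estimate p̂₁ − p̂₂ = 0.6310 − 0.2480 = 0.3830.
0.3830 ± 0.04772 → (0.3353, 0.4307).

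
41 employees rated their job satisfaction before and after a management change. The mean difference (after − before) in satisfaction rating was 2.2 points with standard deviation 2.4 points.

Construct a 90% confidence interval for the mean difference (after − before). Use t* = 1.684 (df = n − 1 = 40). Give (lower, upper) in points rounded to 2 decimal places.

(1.57, 2.83)

Paired design: SE = s_d/√n = 2.4/√41 = 0.3748.
t* = 1.684; margin of error = 1.684 × 0.3748 = 0.6312.
2.2 ± 0.6312 → (1.57, 2.83).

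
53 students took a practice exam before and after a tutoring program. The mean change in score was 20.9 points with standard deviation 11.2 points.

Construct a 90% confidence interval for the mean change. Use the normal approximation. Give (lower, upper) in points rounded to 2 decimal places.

(18.37, 23.43)

This is a matched-pairs design, so SE = s_d/√n = 11.2/√53 = 1.5384.
Margin = 1.645 × 1.5384 = 2.5307; the interval is 20.9 ± 2.5307 = (18.37, 23.43).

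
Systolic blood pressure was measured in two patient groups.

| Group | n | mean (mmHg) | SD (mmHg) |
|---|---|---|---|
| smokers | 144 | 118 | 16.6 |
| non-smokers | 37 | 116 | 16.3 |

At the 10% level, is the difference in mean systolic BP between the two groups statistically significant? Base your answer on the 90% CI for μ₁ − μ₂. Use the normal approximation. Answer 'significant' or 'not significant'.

Standard errors of each mean: 16.6/√144 = 1.3833 and 16.3/√37 = 2.6797.
SE(x̄₁ − x̄₂) = √(1.3833² + 2.6797²) = 3.0157 for independent samples with unequal variances.
With z* = 1.645, the margin is 1.645 × 3.0157 = 4.9608.
x̄₁ − x̄₂ = 118 − 116 = 2.0000; the interval is 2.0000 ± 4.9608 = (-2.9608, 6.9608).
The interval (-2.9608, 6.9608) contains 0, so the difference is not significant.

not significant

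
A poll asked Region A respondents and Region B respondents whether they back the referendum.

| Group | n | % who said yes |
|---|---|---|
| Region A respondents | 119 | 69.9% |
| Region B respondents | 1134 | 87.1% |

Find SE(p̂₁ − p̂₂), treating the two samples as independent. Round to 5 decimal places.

SE₁ = √(p̂₁(1−p̂₁)/n₁) = √(0.6990·0.3010/119) = 0.04205; SE₂ = √(0.8710·0.1290/1134) = 0.00995.
Independent samples: SE of the difference = √(SE₁² + SE₂²) = √(0.0017682025 + 0.0000990025) = 0.04321.

0.04321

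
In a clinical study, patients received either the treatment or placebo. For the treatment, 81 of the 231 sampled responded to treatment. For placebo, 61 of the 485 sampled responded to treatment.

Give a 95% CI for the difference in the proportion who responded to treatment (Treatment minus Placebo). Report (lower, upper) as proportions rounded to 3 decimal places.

(0.157, 0.293)

p̂₁ = 81/231 = 0.3506 and p̂₂ = 61/485 = 0.1258.
SE₁ = √(p̂₁(1−p̂₁)/n₁) = √(0.3506·0.6494/231) = 0.03139; SE₂ = √(0.1258·0.8742/485) = 0.01506.
Independent samples: SE of the difference = √(SE₁² + SE₂²) = √(0.0009853321 + 0.0002268036) = 0.03482.
z* for 95% confidence is 1.960, so the margin of error is 1.960 × 0.03482 = 0.06825.
Point estimate p̂₁ − p̂₂ = 0.3506 − 0.1258 = 0.2248.
0.2248 ± 0.06825 → (0.157, 0.293).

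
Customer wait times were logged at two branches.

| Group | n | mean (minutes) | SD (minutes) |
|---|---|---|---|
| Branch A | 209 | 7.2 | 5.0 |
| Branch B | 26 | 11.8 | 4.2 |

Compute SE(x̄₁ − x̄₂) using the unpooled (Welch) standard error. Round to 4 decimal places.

0.8934

SE₁ = s₁/√n₁ = 5.0/√209 = 0.3459; SE₂ = 4.2/√26 = 0.8237.
Independent samples, unequal variances: SE_diff = √(SE₁² + SE₂²) = √(0.11964681 + 0.67848169) = 0.8934.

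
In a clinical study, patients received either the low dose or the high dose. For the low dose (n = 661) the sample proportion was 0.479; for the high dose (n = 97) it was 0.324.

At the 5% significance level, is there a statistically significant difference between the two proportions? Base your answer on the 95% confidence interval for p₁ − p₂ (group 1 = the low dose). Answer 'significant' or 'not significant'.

significant

The two standard errors are √(0.4790×0.5210/661) = 0.01943 and √(0.3240×0.6760/97) = 0.04752.
Because the samples are independent, SE_diff = √(0.01943² + 0.04752²) = 0.05134.
Using z* = 1.960 for 95%, ME = 1.960 × 0.05134 = 0.10063.
p̂₁ − p̂₂ = 0.1550; interval 0.1550 ± 0.10063 gives (0.05437, 0.25563).
The interval (0.05437, 0.25563) does not contain 0, so the difference is significant.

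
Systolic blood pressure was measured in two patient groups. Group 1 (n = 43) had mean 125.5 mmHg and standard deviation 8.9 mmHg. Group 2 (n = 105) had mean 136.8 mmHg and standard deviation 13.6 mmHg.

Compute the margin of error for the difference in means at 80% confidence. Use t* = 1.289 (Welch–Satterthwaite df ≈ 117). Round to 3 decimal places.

SE₁ = s₁/√n₁ = 8.9/√43 = 1.3572; SE₂ = 13.6/√105 = 1.3272.
Independent samples, unequal variances: SE_diff = √(SE₁² + SE₂²) = √(1.84199184 + 1.76145984) = 1.8983.
t* = 1.289, so margin of error = 1.289 × 1.8983 = 2.4469.

2.447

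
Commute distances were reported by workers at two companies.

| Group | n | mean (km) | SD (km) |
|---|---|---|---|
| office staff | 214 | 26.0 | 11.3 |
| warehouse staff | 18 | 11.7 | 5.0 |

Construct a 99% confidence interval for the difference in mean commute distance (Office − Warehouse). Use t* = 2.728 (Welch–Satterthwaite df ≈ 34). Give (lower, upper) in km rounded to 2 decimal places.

(10.46, 18.14)

SE₁ = s₁/√n₁ = 11.3/√214 = 0.7725; SE₂ = 5.0/√18 = 1.1785.
Independent samples, unequal variances: SE_diff = √(SE₁² + SE₂²) = √(0.59675625 + 1.38886225) = 1.4091.
t* = 2.728, so margin of error = 2.728 × 1.4091 = 3.8440.
Difference in means = 26.0 − 11.7 = 14.3000.
14.3000 ± 3.8440 → (10.46, 18.14).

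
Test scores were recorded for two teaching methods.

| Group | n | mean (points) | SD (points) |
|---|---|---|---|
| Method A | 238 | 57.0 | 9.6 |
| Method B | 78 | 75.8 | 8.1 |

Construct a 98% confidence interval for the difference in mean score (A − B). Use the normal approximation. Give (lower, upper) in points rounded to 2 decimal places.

Per-group SEs: s₁/√n₁ = 9.6/√238 = 0.6223, s₂/√n₂ = 8.1/√78 = 0.9171.
Unpooled SE of the difference: √(0.38725729 + 0.84107241) = 1.1083.
Margin of error = z* · SE = 2.326 × 1.1083 = 2.5779.
x̄₁ − x̄₂ = 57.0 − 75.8 = -18.8000.
CI: -18.8000 ± 2.5779 = (-21.38, -16.22).

(-21.38, -16.22)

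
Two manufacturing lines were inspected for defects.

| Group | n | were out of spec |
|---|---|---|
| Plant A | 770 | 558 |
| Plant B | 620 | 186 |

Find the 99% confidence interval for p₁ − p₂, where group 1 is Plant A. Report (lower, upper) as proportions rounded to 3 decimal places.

First, p̂₁ = 558/770 = 0.7247; p̂₂ = 186/620 = 0.3000.
The two standard errors are √(0.7247×0.2753/770) = 0.01610 and √(0.3000×0.7000/620) = 0.01840.
Because the samples are independent, SE_diff = √(0.01610² + 0.01840²) = 0.02445.
Using z* = 2.576 for 99%, ME = 2.576 × 0.02445 = 0.06298.
p̂₁ − p̂₂ = 0.4247; interval 0.4247 ± 0.06298 gives (0.362, 0.488).

(0.362, 0.488)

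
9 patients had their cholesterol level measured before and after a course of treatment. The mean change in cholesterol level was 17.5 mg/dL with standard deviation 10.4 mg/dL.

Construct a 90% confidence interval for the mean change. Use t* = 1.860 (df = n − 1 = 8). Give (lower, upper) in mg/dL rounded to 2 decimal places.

(11.05, 23.95)

This is a matched-pairs design, so SE = s_d/√n = 10.4/√9 = 3.4667.
Margin = 1.860 × 3.4667 = 6.4481; the interval is 17.5 ± 6.4481 = (11.05, 23.95).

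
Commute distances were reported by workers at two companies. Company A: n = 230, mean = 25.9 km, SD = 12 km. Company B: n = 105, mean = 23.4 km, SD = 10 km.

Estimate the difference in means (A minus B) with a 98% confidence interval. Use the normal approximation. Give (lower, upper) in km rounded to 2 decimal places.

(-0.42, 5.42)

Standard errors of each mean: 12/√230 = 0.7913 and 10/√105 = 0.9759.
SE(x̄₁ − x̄₂) = √(0.7913² + 0.9759²) = 1.2564 for independent samples with unequal variances.
With z* = 2.326, the margin is 2.326 × 1.2564 = 2.9224.
x̄₁ − x̄₂ = 25.9 − 23.4 = 2.5000; the interval is 2.5000 ± 2.9224 = (-0.42, 5.42).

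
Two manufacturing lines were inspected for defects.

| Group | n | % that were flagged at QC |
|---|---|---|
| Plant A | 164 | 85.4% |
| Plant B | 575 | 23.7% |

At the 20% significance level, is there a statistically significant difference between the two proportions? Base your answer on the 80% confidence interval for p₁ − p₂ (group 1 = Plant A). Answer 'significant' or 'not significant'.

significant

Each SE is √(p̂(1−p̂)/n): √(0.8540·0.1460/164) = 0.02757 and √(0.2370·0.7630/575) = 0.01773.
SE(p̂₁ − p̂₂) = √(SE₁² + SE₂²) = √(0.0007601049 + 0.0003143529) = 0.03278, since the two samples are independent.
At 80% confidence z* = 1.282; margin = 1.282 × 0.03278 = 0.04202.
The difference is 0.8540 − 0.2370 = 0.6170, so the interval is 0.6170 ± 0.04202 = (0.57498, 0.65902).
The interval (0.57498, 0.65902) does not contain 0, so the difference is significant.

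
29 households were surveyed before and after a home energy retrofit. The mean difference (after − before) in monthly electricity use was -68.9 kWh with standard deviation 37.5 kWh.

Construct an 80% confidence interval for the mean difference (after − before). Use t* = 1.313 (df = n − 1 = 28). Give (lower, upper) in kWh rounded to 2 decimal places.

(-78.04, -59.76)

This is a matched-pairs design, so SE = s_d/√n = 37.5/√29 = 6.9636.
Margin = 1.313 × 6.9636 = 9.1432; the interval is -68.9 ± 9.1432 = (-78.04, -59.76).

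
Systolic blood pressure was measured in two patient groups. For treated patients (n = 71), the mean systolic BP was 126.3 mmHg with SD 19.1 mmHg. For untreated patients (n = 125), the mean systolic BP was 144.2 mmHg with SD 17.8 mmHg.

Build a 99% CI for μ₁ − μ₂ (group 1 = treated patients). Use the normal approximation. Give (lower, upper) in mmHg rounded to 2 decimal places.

(-25.04, -10.76)

Per-group SEs: s₁/√n₁ = 19.1/√71 = 2.2668, s₂/√n₂ = 17.8/√125 = 1.5921.
Unpooled SE of the difference: √(5.13838224 + 2.53478241) = 2.7700.
Margin of error = z* · SE = 2.576 × 2.7700 = 7.1355.
x̄₁ − x̄₂ = 126.3 − 144.2 = -17.9000.
CI: -17.9000 ± 7.1355 = (-25.04, -10.76).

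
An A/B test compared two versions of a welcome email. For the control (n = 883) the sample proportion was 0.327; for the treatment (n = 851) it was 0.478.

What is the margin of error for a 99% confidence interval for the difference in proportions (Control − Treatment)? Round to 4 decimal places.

Each SE is √(p̂(1−p̂)/n): √(0.3270·0.6730/883) = 0.01579 and √(0.4780·0.5220/851) = 0.01712.
SE(p̂₁ − p̂₂) = √(SE₁² + SE₂²) = √(0.0002493241 + 0.0002930944) = 0.02329, since the two samples are independent.
At 99% confidence z* = 2.576; margin = 2.576 × 0.02329 = 0.06000.

0.0600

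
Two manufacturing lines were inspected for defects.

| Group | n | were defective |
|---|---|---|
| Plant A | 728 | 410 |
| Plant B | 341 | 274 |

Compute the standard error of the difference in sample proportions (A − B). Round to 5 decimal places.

0.02830

Sample proportions: 410/728 = 0.5632, 274/341 = 0.8035.
Each SE is √(p̂(1−p̂)/n): √(0.5632·0.4368/728) = 0.01838 and √(0.8035·0.1965/341) = 0.02152.
SE(p̂₁ − p̂₂) = √(SE₁² + SE₂²) = √(0.0003378244 + 0.0004631104) = 0.02830, since the two samples are independent.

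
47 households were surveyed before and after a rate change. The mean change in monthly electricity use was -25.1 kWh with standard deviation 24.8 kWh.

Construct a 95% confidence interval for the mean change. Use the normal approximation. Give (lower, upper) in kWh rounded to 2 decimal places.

This is a matched-pairs design, so SE = s_d/√n = 24.8/√47 = 3.6175.
Margin = 1.960 × 3.6175 = 7.0903; the interval is -25.1 ± 7.0903 = (-32.19, -18.01).

(-32.19, -18.01)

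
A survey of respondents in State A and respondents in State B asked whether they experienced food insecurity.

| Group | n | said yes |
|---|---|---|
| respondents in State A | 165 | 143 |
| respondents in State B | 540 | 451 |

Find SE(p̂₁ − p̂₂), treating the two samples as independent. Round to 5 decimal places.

p̂₁ = 143/165 = 0.8667 and p̂₂ = 451/540 = 0.8352.
SE₁ = √(p̂₁(1−p̂₁)/n₁) = √(0.8667·0.1333/165) = 0.02646; SE₂ = √(0.8352·0.1648/540) = 0.01597.
Independent samples: SE of the difference = √(SE₁² + SE₂²) = √(0.0007001316 + 0.0002550409) = 0.03091.

0.03091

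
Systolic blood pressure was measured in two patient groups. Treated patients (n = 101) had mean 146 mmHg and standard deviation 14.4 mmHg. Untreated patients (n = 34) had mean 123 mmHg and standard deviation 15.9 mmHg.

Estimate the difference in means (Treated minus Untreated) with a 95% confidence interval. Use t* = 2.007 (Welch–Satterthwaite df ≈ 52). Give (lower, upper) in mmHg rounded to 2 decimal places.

Per-group SEs: s₁/√n₁ = 14.4/√101 = 1.4329, s₂/√n₂ = 15.9/√34 = 2.7268.
Unpooled SE of the difference: √(2.05320241 + 7.43543824) = 3.0804.
Margin of error = t* · SE = 2.007 × 3.0804 = 6.1824.
x̄₁ − x̄₂ = 146 − 123 = 23.0000.
CI: 23.0000 ± 6.1824 = (16.82, 29.18).

(16.82, 29.18)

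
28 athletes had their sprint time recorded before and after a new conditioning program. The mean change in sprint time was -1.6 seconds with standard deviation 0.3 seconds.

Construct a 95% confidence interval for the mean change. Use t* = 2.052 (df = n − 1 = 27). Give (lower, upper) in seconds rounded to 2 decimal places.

(-1.72, -1.48)

This is a matched-pairs design, so SE = s_d/√n = 0.3/√28 = 0.0567.
Margin = 2.052 × 0.0567 = 0.1163; the interval is -1.6 ± 0.1163 = (-1.72, -1.48).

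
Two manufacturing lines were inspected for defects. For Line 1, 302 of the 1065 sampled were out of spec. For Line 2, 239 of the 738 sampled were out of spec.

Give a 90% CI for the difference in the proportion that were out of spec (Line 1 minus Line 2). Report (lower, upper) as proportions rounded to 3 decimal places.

(-0.077, -0.004)

First, p̂₁ = 302/1065 = 0.2836; p̂₂ = 239/738 = 0.3238.
The two standard errors are √(0.2836×0.7164/1065) = 0.01381 and √(0.3238×0.6762/738) = 0.01722.
Because the samples are independent, SE_diff = √(0.01381² + 0.01722²) = 0.02207.
Using z* = 1.645 for 90%, ME = 1.645 × 0.02207 = 0.03631.
p̂₁ − p̂₂ = -0.0402; interval -0.0402 ± 0.03631 gives (-0.077, -0.004).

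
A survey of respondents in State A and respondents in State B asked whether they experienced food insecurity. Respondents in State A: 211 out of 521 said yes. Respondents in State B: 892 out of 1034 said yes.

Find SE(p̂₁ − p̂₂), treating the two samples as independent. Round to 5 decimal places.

Sample proportions: 211/521 = 0.4050, 892/1034 = 0.8627.
Each SE is √(p̂(1−p̂)/n): √(0.4050·0.5950/521) = 0.02151 and √(0.8627·0.1373/1034) = 0.01070.
SE(p̂₁ − p̂₂) = √(SE₁² + SE₂²) = √(0.0004626801 + 0.00011449) = 0.02402, since the two samples are independent.

0.02402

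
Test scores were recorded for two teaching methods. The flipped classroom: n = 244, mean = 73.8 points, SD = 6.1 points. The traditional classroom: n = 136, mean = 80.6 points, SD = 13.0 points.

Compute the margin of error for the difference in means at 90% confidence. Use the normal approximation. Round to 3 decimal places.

1.943

Standard errors of each mean: 6.1/√244 = 0.3905 and 13.0/√136 = 1.1147.
SE(x̄₁ − x̄₂) = √(0.3905² + 1.1147²) = 1.1811 for independent samples with unequal variances.
With z* = 1.645, the margin is 1.645 × 1.1811 = 1.9429.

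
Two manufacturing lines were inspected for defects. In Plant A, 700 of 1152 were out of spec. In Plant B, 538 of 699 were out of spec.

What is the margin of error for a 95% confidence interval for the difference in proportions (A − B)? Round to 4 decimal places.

p̂₁ = 700/1152 = 0.6076 and p̂₂ = 538/699 = 0.7697.
SE₁ = √(p̂₁(1−p̂₁)/n₁) = √(0.6076·0.3924/1152) = 0.01439; SE₂ = √(0.7697·0.2303/699) = 0.01592.
Independent samples: SE of the difference = √(SE₁² + SE₂²) = √(0.0002070721 + 0.0002534464) = 0.02146.
z* for 95% confidence is 1.960, so the margin of error is 1.960 × 0.02146 = 0.04206.

0.0421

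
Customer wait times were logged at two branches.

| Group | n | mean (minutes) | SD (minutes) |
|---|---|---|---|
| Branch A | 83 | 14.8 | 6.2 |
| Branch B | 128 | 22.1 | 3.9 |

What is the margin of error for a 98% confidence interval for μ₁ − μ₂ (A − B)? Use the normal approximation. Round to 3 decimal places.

Per-group SEs: s₁/√n₁ = 6.2/√83 = 0.6805, s₂/√n₂ = 3.9/√128 = 0.3447.
Unpooled SE of the difference: √(0.46308025 + 0.11881809) = 0.7628.
Margin of error = z* · SE = 2.326 × 0.7628 = 1.7743.

1.774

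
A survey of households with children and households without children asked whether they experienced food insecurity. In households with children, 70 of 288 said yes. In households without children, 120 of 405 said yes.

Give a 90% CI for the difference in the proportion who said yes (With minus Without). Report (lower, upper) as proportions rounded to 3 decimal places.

First, p̂₁ = 70/288 = 0.2431; p̂₂ = 120/405 = 0.2963.
The two standard errors are √(0.2431×0.7569/288) = 0.02528 and √(0.2963×0.7037/405) = 0.02269.
Because the samples are independent, SE_diff = √(0.02528² + 0.02269²) = 0.03397.
Using z* = 1.645 for 90%, ME = 1.645 × 0.03397 = 0.05588.
p̂₁ − p̂₂ = -0.0532; interval -0.0532 ± 0.05588 gives (-0.109, 0.003).

(-0.109, 0.003)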